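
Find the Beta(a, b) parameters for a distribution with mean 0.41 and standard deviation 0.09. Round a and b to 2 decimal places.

a = 11.83, b = 17.03

σ² = 0.09² = 0.0081.
With s = a+b, Var = μ(1−μ)/(s+1), so s+1 = (0.41×0.59)/0.0081 = 29.8642 and s = 28.8642.
a = μs = 11.83, b = (1−μ)s = 17.03.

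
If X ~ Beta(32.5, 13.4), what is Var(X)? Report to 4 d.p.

0.0044

α+β = 45.9 and αβ = 435.50, so Var = αβ/[(α+β)²(α+β+1)] = 435.50/98809.389 = 0.0044.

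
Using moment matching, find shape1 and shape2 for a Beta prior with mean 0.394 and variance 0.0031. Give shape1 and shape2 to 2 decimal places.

Let s = shape1+shape2. The Beta variance is μ(1−μ)/(s+1).
So s+1 = μ(1−μ)/σ² = (0.394×0.606)/0.0031 = 0.238764/0.0031 = 77.0206, giving s = 76.0206.
Then shape1 = μs = 0.394×76.0206 = 29.95 and shape2 = (1−μ)s = 0.606×76.0206 = 46.07.

shape1 = 29.95, shape2 = 46.07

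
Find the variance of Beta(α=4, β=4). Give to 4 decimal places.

0.0278

μ = 4/8 = 0.500000; Var = μ(1−μ)/(α+β+1) = 0.2500000/9 = 0.0278.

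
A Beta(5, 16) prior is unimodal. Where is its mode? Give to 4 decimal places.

0.2105

With α,β > 1, mode = (α−1)/(α+β−2) = 4/19 = 0.2105.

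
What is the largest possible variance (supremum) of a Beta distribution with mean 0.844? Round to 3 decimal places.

0.132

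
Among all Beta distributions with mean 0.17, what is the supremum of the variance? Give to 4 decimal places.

0.1411

For fixed mean μ the Beta variance is μ(1−μ)/(α+β+1), increasing as α+β decreases.
Its least upper bound (not attained) is μ(1−μ) = 0.17·0.83 = 0.1411.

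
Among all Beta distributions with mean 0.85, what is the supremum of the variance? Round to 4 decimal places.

For fixed mean μ the Beta variance is μ(1−μ)/(α+β+1), increasing as α+β decreases.
Its least upper bound (not attained) is μ(1−μ) = 0.85·0.15 = 0.1275.

0.1275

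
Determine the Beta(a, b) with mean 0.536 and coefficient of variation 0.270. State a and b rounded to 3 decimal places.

a = 5.829, b = 5.046

σ = CV·μ = 0.270×0.536 = 0.14472, so σ² = 0.020944.
s+1 = μ(1−μ)/σ² = 0.248704/0.020944 = 11.8748, so s = a+b = 10.8748.
a = μs = 5.829, b = (1−μ)s = 5.046.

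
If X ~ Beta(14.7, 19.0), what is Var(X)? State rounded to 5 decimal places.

0.00709

Var = αβ/[(α+β)²(α+β+1)] = (14.7×19.0)/(33.7²×34.7) = 279.30/39408.443 = 0.00709.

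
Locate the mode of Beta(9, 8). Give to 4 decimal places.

0.5333

With α,β > 1, mode = (α−1)/(α+β−2) = 8/15 = 0.5333.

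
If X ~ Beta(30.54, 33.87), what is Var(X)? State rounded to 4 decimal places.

0.0038

α+β = 64.41 and αβ = 1034.3898, so Var = αβ/[(α+β)²(α+β+1)] = 1034.3898/271363.072221 = 0.0038.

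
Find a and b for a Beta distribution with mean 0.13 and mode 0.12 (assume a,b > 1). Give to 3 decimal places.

a = 9.880, b = 66.120

With s = a+b: μ = a/s and mode = (a−1)/(s−2). Eliminating a = μs,
μs − 1 = m(s−2) ⇒ s(μ−m) = 1−2m ⇒ s = 0.76/0.01 = 76.0000.
So a = μs = 9.880, b = (1−μ)s = 66.120.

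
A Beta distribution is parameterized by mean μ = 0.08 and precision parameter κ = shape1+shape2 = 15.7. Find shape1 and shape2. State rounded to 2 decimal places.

shape1 = 1.26, shape2 = 14.44

shape1 = μκ = 0.08×15.7 = 1.26 and shape2 = (1−μ)κ = 0.92×15.7 = 14.44.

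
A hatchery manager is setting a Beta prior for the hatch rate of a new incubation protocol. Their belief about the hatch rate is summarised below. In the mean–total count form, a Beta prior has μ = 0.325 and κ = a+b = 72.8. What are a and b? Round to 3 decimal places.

Split κ in proportion μ : (1−μ): a = 0.325·72.8 = 23.660, b = 72.8 − 23.660 = 49.140.

a = 23.660, b = 49.140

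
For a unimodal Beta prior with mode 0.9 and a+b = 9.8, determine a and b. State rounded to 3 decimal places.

For a,b>1 the mode is (a−1)/(a+b−2), so a = mode·(κ−2)+1 = 0.9×7.8+1 = 8.020.
And b = (1−mode)·(κ−2)+1 = 0.1×7.8+1 = 1.780.

a = 8.020, b = 1.780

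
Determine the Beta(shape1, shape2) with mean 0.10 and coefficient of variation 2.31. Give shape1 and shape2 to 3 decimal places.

shape1 = 0.069, shape2 = 0.618

Var = (CV·μ)² = (2.31×0.10)² = 0.053361.
shape1+shape2 = μ(1−μ)/Var − 1 = 0.0900/0.053361 − 1 = 0.6866.
Thus shape1 = 0.10·0.6866 = 0.069 and shape2 = 0.90·0.6866 = 0.618.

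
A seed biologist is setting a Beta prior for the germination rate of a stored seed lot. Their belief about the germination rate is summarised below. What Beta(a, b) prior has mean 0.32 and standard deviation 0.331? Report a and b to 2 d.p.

a = 0.32, b = 0.67

σ² = 0.331² = 0.109561.
With s = a+b, Var = μ(1−μ)/(s+1), so s+1 = (0.32×0.68)/0.109561 = 1.9861 and s = 0.9861.
a = μs = 0.32, b = (1−μ)s = 0.67.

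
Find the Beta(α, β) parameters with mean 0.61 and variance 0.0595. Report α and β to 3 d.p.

α = 1.829, β = 1.169

By moment matching, α+β = μ(1−μ)/σ² − 1 = (0.61·0.39)/0.0595 − 1 = 3.9983 − 1 = 2.9983.
Since α/(α+β) = μ, α = 0.61·2.9983 = 1.829 and β = 0.39·2.9983 = 1.169.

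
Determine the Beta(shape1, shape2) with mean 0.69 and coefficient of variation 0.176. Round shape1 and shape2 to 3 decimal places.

shape1 = 9.318, shape2 = 4.186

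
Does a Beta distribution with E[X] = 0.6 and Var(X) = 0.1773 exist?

For any Beta, Var(X) < E[X]·(1−E[X]).
Here μ(1−μ) = 0.6×0.4 = 0.24, and 0.1773 < 0.24.

Yes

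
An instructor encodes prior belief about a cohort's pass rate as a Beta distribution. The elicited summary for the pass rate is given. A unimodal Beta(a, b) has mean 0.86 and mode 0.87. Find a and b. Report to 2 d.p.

a = 63.64, b = 10.36

With s = a+b: μ = a/s and mode = (a−1)/(s−2). Eliminating a = μs,
μs − 1 = m(s−2) ⇒ s(μ−m) = 1−2m ⇒ s = -0.74/-0.01 = 74.0000.
So a = μs = 63.64, b = (1−μ)s = 10.36.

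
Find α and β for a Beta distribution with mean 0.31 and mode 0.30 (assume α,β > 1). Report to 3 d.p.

α = 12.400, β = 27.600

With s = α+β: μ = α/s and mode = (α−1)/(s−2). Eliminating α = μs,
μs − 1 = m(s−2) ⇒ s(μ−m) = 1−2m ⇒ s = 0.40/0.01 = 40.0000.
So α = μs = 12.400, β = (1−μ)s = 27.600.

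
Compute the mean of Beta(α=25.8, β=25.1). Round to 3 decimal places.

E[X] = α/(α+β) = 25.8/50.9 = 0.507.

0.507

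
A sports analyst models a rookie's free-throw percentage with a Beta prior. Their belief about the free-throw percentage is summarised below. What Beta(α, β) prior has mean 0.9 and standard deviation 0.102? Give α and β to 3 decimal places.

σ² = 0.102² = 0.010404.
With s = α+β, Var = μ(1−μ)/(s+1), so s+1 = (0.9×0.1)/0.010404 = 8.6505 and s = 7.6505.
α = μs = 6.885, β = (1−μ)s = 0.765.

α = 6.885, β = 0.765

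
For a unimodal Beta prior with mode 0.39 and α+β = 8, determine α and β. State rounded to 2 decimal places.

α = 3.34, β = 4.66

For α,β>1 the mode is (α−1)/(α+β−2), so α = mode·(κ−2)+1 = 0.39×6+1 = 3.34.
And β = (1−mode)·(κ−2)+1 = 0.61×6+1 = 4.66.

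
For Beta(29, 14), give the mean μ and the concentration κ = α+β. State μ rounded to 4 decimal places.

κ = α+β = 29+14 = 43; μ = α/κ = 29/43 = 0.6744.

μ = 0.6744, κ = 43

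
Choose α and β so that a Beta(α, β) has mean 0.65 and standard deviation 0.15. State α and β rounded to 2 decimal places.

α = 5.92, β = 3.19

First σ² = 0.0225. Setting α = μn, β = (1−μ)n with n = α+β,
μ(1−μ)/(n+1) = 0.0225 ⇒ n+1 = 0.2275/0.0225 = 10.1111 ⇒ n = 9.1111.
Hence α = 0.65×9.1111 = 5.92, β = 0.35×9.1111 = 3.19.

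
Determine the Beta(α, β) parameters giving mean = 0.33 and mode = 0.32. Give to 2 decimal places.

With s = α+β: μ = α/s and mode = (α−1)/(s−2). Eliminating α = μs,
μs − 1 = m(s−2) ⇒ s(μ−m) = 1−2m ⇒ s = 0.36/0.01 = 36.0000.
So α = μs = 11.88, β = (1−μ)s = 24.12.

α = 11.88, β = 24.12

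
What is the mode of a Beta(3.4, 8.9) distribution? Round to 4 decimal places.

0.2330

The density x^(α−1)(1−x)^(β−1) is maximised at (α−1)/(α+β−2) = 2.4/10.3 = 0.2330.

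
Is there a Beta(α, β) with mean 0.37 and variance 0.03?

Yes

The Beta variance bound is σ² < μ(1−μ).
Here μ(1−μ) = 0.37×0.63 = 0.2331, and 0.03 < 0.2331.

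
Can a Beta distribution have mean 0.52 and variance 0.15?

A Beta with mean μ has variance μ(1−μ)/(α+β+1) < μ(1−μ).
Here μ(1−μ) = 0.52×0.48 = 0.2496, and 0.15 < 0.2496.

Yes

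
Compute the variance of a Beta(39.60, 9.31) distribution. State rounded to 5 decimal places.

0.00309

α+β = 48.91 and αβ = 368.6760, so Var = αβ/[(α+β)²(α+β+1)] = 368.6760/119394.108071 = 0.00309.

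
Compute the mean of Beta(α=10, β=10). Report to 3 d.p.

0.500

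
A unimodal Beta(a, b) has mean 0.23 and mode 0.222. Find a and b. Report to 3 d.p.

With s = a+b: μ = a/s and mode = (a−1)/(s−2). Eliminating a = μs,
μs − 1 = m(s−2) ⇒ s(μ−m) = 1−2m ⇒ s = 0.556/0.008 = 69.5000.
So a = μs = 15.985, b = (1−μ)s = 53.515.

a = 15.985, b = 53.515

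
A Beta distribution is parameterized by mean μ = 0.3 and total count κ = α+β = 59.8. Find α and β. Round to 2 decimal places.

α = 17.94, β = 41.86

Split κ in proportion μ : (1−μ): α = 0.3·59.8 = 17.94, β = 59.8 − 17.94 = 41.86.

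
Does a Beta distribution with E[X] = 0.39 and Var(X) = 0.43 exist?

No

For any Beta, Var(X) < E[X]·(1−E[X]).
Here μ(1−μ) = 0.39×0.61 = 0.2379, and 0.43 ≥ 0.2379.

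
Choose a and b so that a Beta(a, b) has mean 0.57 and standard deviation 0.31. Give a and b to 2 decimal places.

Variance = 0.31² = 0.0961. The moment-matching identity a+b = μ(1−μ)/Var − 1 gives
a+b = 0.2451/0.0961 − 1 = 1.5505, so a = μ·1.5505 = 0.88 and b = (1−μ)·1.5505 = 0.67.

a = 0.88, b = 0.67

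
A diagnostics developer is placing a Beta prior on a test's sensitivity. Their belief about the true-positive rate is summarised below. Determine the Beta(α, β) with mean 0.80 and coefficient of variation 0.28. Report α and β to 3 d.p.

α = 1.751, β = 0.438

Var = (CV·μ)² = (0.28×0.80)² = 0.050176.
α+β = μ(1−μ)/Var − 1 = 0.1600/0.050176 − 1 = 2.1888.
Thus α = 0.80·2.1888 = 1.751 and β = 0.20·2.1888 = 0.438.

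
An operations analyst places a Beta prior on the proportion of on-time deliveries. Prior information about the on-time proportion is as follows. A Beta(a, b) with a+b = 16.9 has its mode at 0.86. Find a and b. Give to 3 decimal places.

a = 13.814, b = 3.086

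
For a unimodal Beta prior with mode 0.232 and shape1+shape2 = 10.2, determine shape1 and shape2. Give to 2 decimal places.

shape1 = 2.90, shape2 = 7.30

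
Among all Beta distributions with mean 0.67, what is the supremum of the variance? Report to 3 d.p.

0.221

For fixed mean μ the Beta variance is μ(1−μ)/(α+β+1), increasing as α+β decreases.
Its least upper bound (not attained) is μ(1−μ) = 0.67·0.33 = 0.221.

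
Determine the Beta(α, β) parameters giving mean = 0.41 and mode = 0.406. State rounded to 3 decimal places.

With s = α+β: μ = α/s and mode = (α−1)/(s−2). Eliminating α = μs,
μs − 1 = m(s−2) ⇒ s(μ−m) = 1−2m ⇒ s = 0.188/0.004 = 47.0000.
So α = μs = 19.270, β = (1−μ)s = 27.730.

α = 19.270, β = 27.730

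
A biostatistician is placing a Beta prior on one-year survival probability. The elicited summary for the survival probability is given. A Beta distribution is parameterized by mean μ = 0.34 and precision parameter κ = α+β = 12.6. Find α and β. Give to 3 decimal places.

α = 4.284, β = 8.316

Split κ in proportion μ : (1−μ): α = 0.34·12.6 = 4.284, β = 12.6 − 4.284 = 8.316.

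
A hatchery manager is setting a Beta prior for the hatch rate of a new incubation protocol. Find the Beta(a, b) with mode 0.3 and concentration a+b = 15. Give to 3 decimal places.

a = 4.900, b = 10.100

For a,b>1 the mode is (a−1)/(a+b−2), so a = mode·(κ−2)+1 = 0.3×13+1 = 4.900.
And b = (1−mode)·(κ−2)+1 = 0.7×13+1 = 10.100.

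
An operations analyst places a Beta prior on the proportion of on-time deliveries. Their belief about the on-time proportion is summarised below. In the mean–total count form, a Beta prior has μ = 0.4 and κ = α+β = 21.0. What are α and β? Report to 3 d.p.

Split κ in proportion μ : (1−μ): α = 0.4·21.0 = 8.400, β = 21.0 − 8.400 = 12.600.

α = 8.400, β = 12.600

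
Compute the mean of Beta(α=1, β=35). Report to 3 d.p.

The Beta mean is α/(α+β) = 1/(1+35) = 0.028.

0.028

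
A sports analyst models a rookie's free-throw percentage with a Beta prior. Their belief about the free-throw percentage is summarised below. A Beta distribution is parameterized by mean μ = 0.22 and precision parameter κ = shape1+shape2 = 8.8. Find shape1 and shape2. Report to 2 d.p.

shape1 = μκ = 0.22×8.8 = 1.94 and shape2 = (1−μ)κ = 0.78×8.8 = 6.86.

shape1 = 1.94, shape2 = 6.86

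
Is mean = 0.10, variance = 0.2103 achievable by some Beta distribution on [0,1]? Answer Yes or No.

The Beta variance bound is σ² < μ(1−μ).
Here μ(1−μ) = 0.10×0.90 = 0.0900, and 0.2103 ≥ 0.0900.

No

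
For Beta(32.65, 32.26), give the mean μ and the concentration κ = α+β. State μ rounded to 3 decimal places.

μ = 0.503, κ = 64.91

κ = α+β = 32.65+32.26 = 64.91; μ = α/κ = 32.65/64.91 = 0.503.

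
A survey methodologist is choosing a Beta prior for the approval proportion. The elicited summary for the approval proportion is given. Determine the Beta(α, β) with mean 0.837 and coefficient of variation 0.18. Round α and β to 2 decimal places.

Var = (CV·μ)² = (0.18×0.837)² = 0.022698.
α+β = μ(1−μ)/Var − 1 = 0.136431/0.022698 − 1 = 5.0106.
Thus α = 0.837·5.0106 = 4.19 and β = 0.163·5.0106 = 0.82.

α = 4.19, β = 0.82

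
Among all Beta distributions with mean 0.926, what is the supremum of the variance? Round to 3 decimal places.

0.069

Var = μ(1−μ)/(α+β+1), which approaches μ(1−μ) as α+β → 0.
So the supremum is μ(1−μ) = 0.926×0.074 = 0.069.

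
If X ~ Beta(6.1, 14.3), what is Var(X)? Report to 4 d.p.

μ = 6.1/20.4 = 0.299020; Var = μ(1−μ)/(α+β+1) = 0.2096069/21.4 = 0.0098.

0.0098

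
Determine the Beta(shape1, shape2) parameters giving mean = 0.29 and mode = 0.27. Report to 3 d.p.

shape1 = 6.670, shape2 = 16.330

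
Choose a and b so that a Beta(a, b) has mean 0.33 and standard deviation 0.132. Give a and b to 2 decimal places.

Variance = 0.132² = 0.017424. The moment-matching identity a+b = μ(1−μ)/Var − 1 gives
a+b = 0.2211/0.017424 − 1 = 11.6894, so a = μ·11.6894 = 3.86 and b = (1−μ)·11.6894 = 7.83.

a = 3.86, b = 7.83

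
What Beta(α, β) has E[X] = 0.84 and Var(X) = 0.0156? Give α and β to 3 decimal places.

Write ν = α+β; then α = μν and Var = μ(1−μ)/(ν+1).
ν = μ(1−μ)/Var − 1 = 0.1344/0.0156 − 1 = 7.6154.
α = 0.84·7.6154 = 6.397, β = 0.16·7.6154 = 1.218.

α = 6.397, β = 1.218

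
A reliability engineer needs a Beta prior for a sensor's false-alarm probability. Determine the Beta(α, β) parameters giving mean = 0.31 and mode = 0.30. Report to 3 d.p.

Let s = α+β. Mean gives α = μs = 0.31s; mode gives (α−1)/(s−2) = 0.30.
Substituting: 0.31s − 1 = 0.30(s−2) = 0.30s − 0.60, so 0.01s = 0.40 and s = 40.0000.
Then α = 0.31×40.0000 = 12.400 and β = s−α = 27.600.

α = 12.400, β = 27.600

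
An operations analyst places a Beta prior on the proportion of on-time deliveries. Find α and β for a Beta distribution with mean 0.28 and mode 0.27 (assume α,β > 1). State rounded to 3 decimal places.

Let s = α+β. Mean gives α = μs = 0.28s; mode gives (α−1)/(s−2) = 0.27.
Substituting: 0.28s − 1 = 0.27(s−2) = 0.27s − 0.54, so 0.01s = 0.46 and s = 46.0000.
Then α = 0.28×46.0000 = 12.880 and β = s−α = 33.120.

α = 12.880, β = 33.120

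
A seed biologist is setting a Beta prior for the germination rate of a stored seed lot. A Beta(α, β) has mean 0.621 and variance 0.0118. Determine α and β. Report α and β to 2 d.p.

By moment matching, α+β = μ(1−μ)/σ² − 1 = (0.621·0.379)/0.0118 − 1 = 19.9457 − 1 = 18.9457.
Since α/(α+β) = μ, α = 0.621·18.9457 = 11.77 and β = 0.379·18.9457 = 7.18.

α = 11.77, β = 7.18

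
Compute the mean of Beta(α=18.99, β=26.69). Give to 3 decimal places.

The Beta mean is α/(α+β) = 18.99/(18.99+26.69) = 0.416.

0.416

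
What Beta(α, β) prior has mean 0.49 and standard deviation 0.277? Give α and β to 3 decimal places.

α = 1.106, β = 1.151

Variance = 0.277² = 0.076729. The moment-matching identity α+β = μ(1−μ)/Var − 1 gives
α+β = 0.2499/0.076729 − 1 = 2.2569, so α = μ·2.2569 = 1.106 and β = (1−μ)·2.2569 = 1.151.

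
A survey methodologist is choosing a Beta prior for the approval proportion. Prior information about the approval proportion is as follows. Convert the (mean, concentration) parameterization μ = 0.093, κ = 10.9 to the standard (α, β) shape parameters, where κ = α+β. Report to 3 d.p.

α = 1.014, β = 9.886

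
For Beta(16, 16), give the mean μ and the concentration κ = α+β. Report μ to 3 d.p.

μ = 0.500, κ = 32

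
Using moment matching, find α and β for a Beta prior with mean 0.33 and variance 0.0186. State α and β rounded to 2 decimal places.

Let s = α+β. The Beta variance is μ(1−μ)/(s+1).
So s+1 = μ(1−μ)/σ² = (0.33×0.67)/0.0186 = 0.2211/0.0186 = 11.8871, giving s = 10.8871.
Then α = μs = 0.33×10.8871 = 3.59 and β = (1−μ)s = 0.67×10.8871 = 7.29.

α = 3.59, β = 7.29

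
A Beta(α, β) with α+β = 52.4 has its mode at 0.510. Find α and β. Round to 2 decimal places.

α = 26.70, β = 25.70

Since the density peak of Beta(α,β) is at (α−1)/(α+β−2),
α = 1 + 0.510(52.4−2) = 26.70 and β = 52.4 − 26.70 = 25.70.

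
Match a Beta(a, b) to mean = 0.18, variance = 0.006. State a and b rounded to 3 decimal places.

Write ν = a+b; then a = μν and Var = μ(1−μ)/(ν+1).
ν = μ(1−μ)/Var − 1 = 0.1476/0.006 − 1 = 23.6000.
a = 0.18·23.6000 = 4.248, b = 0.82·23.6000 = 19.352.

a = 4.248, b = 19.352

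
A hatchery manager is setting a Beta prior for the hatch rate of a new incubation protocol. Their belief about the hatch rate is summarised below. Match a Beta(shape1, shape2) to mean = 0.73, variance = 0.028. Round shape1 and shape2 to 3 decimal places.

By moment matching, shape1+shape2 = μ(1−μ)/σ² − 1 = (0.73·0.27)/0.028 − 1 = 7.0393 − 1 = 6.0393.
Since shape1/(shape1+shape2) = μ, shape1 = 0.73·6.0393 = 4.409 and shape2 = 0.27·6.0393 = 1.631.

shape1 = 4.409, shape2 = 1.631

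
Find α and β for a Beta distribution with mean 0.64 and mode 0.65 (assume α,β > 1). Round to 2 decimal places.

α = 19.20, β = 10.80

With s = α+β: μ = α/s and mode = (α−1)/(s−2). Eliminating α = μs,
μs − 1 = m(s−2) ⇒ s(μ−m) = 1−2m ⇒ s = -0.30/-0.01 = 30.0000.
So α = μs = 19.20, β = (1−μ)s = 10.80.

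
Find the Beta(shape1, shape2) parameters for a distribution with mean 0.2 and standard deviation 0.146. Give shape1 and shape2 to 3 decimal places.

Variance = 0.146² = 0.021316. The moment-matching identity shape1+shape2 = μ(1−μ)/Var − 1 gives
shape1+shape2 = 0.16/0.021316 − 1 = 6.5061, so shape1 = μ·6.5061 = 1.301 and shape2 = (1−μ)·6.5061 = 5.205.

shape1 = 1.301, shape2 = 5.205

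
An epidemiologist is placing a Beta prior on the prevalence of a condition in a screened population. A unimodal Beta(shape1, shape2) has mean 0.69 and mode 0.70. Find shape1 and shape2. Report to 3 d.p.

Let s = shape1+shape2. Mean gives shape1 = μs = 0.69s; mode gives (shape1−1)/(s−2) = 0.70.
Substituting: 0.69s − 1 = 0.70(s−2) = 0.70s − 1.40, so -0.01s = -0.40 and s = 40.0000.
Then shape1 = 0.69×40.0000 = 27.600 and shape2 = s−shape1 = 12.400.

shape1 = 27.600, shape2 = 12.400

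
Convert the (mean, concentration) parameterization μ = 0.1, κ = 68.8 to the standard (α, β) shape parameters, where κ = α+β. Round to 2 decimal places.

α = 6.88, β = 61.92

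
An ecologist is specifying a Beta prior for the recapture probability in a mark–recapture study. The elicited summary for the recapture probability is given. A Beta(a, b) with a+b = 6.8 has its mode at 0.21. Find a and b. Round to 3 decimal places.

Since the density peak of Beta(a,b) is at (a−1)/(a+b−2),
a = 1 + 0.21(6.8−2) = 2.008 and b = 6.8 − 2.008 = 4.792.

a = 2.008, b = 4.792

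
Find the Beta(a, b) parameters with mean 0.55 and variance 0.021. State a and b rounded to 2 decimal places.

a = 5.93, b = 4.85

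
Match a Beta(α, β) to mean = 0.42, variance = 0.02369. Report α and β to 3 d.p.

Write ν = α+β; then α = μν and Var = μ(1−μ)/(ν+1).
ν = μ(1−μ)/Var − 1 = 0.2436/0.02369 − 1 = 9.2828.
α = 0.42·9.2828 = 3.899, β = 0.58·9.2828 = 5.384.

α = 3.899, β = 5.384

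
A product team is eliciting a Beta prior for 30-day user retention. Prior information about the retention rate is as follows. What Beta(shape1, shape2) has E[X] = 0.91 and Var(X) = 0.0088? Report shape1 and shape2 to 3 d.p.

shape1 = 7.559, shape2 = 0.748

By moment matching, shape1+shape2 = μ(1−μ)/σ² − 1 = (0.91·0.09)/0.0088 − 1 = 9.3068 − 1 = 8.3068.
Since shape1/(shape1+shape2) = μ, shape1 = 0.91·8.3068 = 7.559 and shape2 = 0.09·8.3068 = 0.748.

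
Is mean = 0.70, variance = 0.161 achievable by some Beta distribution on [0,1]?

The Beta variance bound is σ² < μ(1−μ).
Here μ(1−μ) = 0.70×0.30 = 0.2100, and 0.161 < 0.2100.

Yes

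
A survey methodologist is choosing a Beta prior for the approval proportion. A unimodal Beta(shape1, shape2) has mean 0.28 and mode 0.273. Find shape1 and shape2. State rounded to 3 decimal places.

shape1 = 18.160, shape2 = 46.697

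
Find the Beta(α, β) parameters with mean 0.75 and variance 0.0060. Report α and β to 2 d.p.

α = 22.69, β = 7.56

Write ν = α+β; then α = μν and Var = μ(1−μ)/(ν+1).
ν = μ(1−μ)/Var − 1 = 0.1875/0.0060 − 1 = 30.2500.
α = 0.75·30.2500 = 22.69, β = 0.25·30.2500 = 7.56.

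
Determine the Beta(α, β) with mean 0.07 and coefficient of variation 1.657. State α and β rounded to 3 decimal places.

α = 0.269, β = 3.570

σ = CV·μ = 1.657×0.07 = 0.11599, so σ² = 0.013454.
s+1 = μ(1−μ)/σ² = 0.0651/0.013454 = 4.8388, so s = α+β = 3.8388.
α = μs = 0.269, β = (1−μ)s = 3.570.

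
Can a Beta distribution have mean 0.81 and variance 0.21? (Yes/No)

No

A Beta with mean μ has variance μ(1−μ)/(α+β+1) < μ(1−μ).
Here μ(1−μ) = 0.81×0.19 = 0.1539, and 0.21 ≥ 0.1539.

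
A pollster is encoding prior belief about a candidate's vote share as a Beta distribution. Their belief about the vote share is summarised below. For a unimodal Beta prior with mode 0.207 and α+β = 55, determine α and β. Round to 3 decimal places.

α = 11.971, β = 43.029

Since the density peak of Beta(α,β) is at (α−1)/(α+β−2),
α = 1 + 0.207(55−2) = 11.971 and β = 55 − 11.971 = 43.029.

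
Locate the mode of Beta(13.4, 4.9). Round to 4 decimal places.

0.7607

With α,β > 1, mode = (α−1)/(α+β−2) = 12.4/16.3 = 0.7607.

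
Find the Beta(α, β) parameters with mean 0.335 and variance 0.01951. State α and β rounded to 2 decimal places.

α = 3.49, β = 6.93

Write ν = α+β; then α = μν and Var = μ(1−μ)/(ν+1).
ν = μ(1−μ)/Var − 1 = 0.222775/0.01951 − 1 = 10.4185.
α = 0.335·10.4185 = 3.49, β = 0.665·10.4185 = 6.93.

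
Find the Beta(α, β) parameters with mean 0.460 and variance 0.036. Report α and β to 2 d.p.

α = 2.71, β = 3.19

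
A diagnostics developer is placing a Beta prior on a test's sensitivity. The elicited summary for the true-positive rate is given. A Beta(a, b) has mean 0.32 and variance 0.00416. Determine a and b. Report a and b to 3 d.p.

Let s = a+b. The Beta variance is μ(1−μ)/(s+1).
So s+1 = μ(1−μ)/σ² = (0.32×0.68)/0.00416 = 0.2176/0.00416 = 52.3077, giving s = 51.3077.
Then a = μs = 0.32×51.3077 = 16.418 and b = (1−μ)s = 0.68×51.3077 = 34.889.

a = 16.418, b = 34.889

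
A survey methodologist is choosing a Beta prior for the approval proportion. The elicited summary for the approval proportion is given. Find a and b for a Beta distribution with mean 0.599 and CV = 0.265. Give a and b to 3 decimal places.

a = 5.111, b = 3.422

Var = (CV·μ)² = (0.265×0.599)² = 0.025197.
a+b = μ(1−μ)/Var − 1 = 0.240199/0.025197 − 1 = 8.5329.
Thus a = 0.599·8.5329 = 5.111 and b = 0.401·8.5329 = 3.422.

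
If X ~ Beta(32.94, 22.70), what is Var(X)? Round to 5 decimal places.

0.00426

μ = 32.94/55.64 = 0.592020; Var = μ(1−μ)/(α+β+1) = 0.2415323/56.64 = 0.00426.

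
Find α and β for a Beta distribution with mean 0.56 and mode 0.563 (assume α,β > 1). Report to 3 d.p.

α = 23.520, β = 18.480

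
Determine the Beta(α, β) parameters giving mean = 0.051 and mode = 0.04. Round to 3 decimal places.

α = 4.265, β = 79.371

Let s = α+β. Mean gives α = μs = 0.051s; mode gives (α−1)/(s−2) = 0.04.
Substituting: 0.051s − 1 = 0.04(s−2) = 0.04s − 0.08, so 0.011s = 0.92 and s = 83.6364.
Then α = 0.051×83.6364 = 4.265 and β = s−α = 79.371.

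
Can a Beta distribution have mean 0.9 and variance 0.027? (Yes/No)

Yes

A Beta with mean μ has variance μ(1−μ)/(α+β+1) < μ(1−μ).
Here μ(1−μ) = 0.9×0.1 = 0.09, and 0.027 < 0.09.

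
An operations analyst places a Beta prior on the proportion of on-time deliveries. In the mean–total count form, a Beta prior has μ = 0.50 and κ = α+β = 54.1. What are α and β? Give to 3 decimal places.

α = μκ = 0.50×54.1 = 27.050 and β = (1−μ)κ = 0.50×54.1 = 27.050.

α = 27.050, β = 27.050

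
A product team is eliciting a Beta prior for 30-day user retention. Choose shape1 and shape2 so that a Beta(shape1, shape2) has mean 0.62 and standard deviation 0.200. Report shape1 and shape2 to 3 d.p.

shape1 = 3.032, shape2 = 1.858

Variance = 0.200² = 0.040000. The moment-matching identity shape1+shape2 = μ(1−μ)/Var − 1 gives
shape1+shape2 = 0.2356/0.040000 − 1 = 4.8900, so shape1 = μ·4.8900 = 3.032 and shape2 = (1−μ)·4.8900 = 1.858.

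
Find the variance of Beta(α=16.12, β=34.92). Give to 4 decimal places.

μ = 16.12/51.04 = 0.315831; Var = μ(1−μ)/(α+β+1) = 0.2160817/52.04 = 0.0042.

0.0042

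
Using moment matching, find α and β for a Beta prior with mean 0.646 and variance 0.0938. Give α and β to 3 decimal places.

α = 0.929, β = 0.509

Write ν = α+β; then α = μν and Var = μ(1−μ)/(ν+1).
ν = μ(1−μ)/Var − 1 = 0.228684/0.0938 − 1 = 1.4380.
α = 0.646·1.4380 = 0.929, β = 0.354·1.4380 = 0.509.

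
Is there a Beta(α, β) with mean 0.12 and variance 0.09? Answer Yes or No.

Yes

The Beta variance bound is σ² < μ(1−μ).
Here μ(1−μ) = 0.12×0.88 = 0.1056, and 0.09 < 0.1056.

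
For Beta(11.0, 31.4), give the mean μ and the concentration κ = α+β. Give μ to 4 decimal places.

μ = 0.2594, κ = 42.4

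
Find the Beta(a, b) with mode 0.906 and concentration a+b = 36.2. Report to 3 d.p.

Mode = (a−1)/(κ−2) with κ = a+b, so a−1 = 0.906·34.2 = 30.985.
a = 31.985; b = κ − a = 4.215.

a = 31.985, b = 4.215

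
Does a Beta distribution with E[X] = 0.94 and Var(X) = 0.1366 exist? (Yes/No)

No

The Beta variance bound is σ² < μ(1−μ).
Here μ(1−μ) = 0.94×0.06 = 0.0564, and 0.1366 ≥ 0.0564.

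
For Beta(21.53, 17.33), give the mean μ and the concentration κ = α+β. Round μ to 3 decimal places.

κ = α+β = 21.53+17.33 = 38.86; μ = α/κ = 21.53/38.86 = 0.554.

μ = 0.554, κ = 38.86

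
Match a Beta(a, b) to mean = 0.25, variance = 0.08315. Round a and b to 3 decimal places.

a = 0.314, b = 0.941

Write ν = a+b; then a = μν and Var = μ(1−μ)/(ν+1).
ν = μ(1−μ)/Var − 1 = 0.1875/0.08315 − 1 = 1.2550.
a = 0.25·1.2550 = 0.314, b = 0.75·1.2550 = 0.941.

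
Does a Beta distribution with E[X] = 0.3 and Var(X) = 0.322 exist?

No

For any Beta, Var(X) < E[X]·(1−E[X]).
Here μ(1−μ) = 0.3×0.7 = 0.21, and 0.322 ≥ 0.21.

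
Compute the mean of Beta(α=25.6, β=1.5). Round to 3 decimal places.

0.945

E[X] = α/(α+β) = 25.6/27.1 = 0.945.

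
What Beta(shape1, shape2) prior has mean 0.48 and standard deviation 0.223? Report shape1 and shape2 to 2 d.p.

shape1 = 1.93, shape2 = 2.09

Variance = 0.223² = 0.049729. The moment-matching identity shape1+shape2 = μ(1−μ)/Var − 1 gives
shape1+shape2 = 0.2496/0.049729 − 1 = 4.0192, so shape1 = μ·4.0192 = 1.93 and shape2 = (1−μ)·4.0192 = 2.09.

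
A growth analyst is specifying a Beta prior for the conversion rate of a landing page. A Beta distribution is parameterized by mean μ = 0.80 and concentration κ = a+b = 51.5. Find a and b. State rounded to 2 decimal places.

a = μκ = 0.80×51.5 = 41.20 and b = (1−μ)κ = 0.20×51.5 = 10.30.

a = 41.20, b = 10.30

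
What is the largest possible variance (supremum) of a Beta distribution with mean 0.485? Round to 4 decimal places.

0.2498

Var = μ(1−μ)/(α+β+1), which approaches μ(1−μ) as α+β → 0.
So the supremum is μ(1−μ) = 0.485×0.515 = 0.2498.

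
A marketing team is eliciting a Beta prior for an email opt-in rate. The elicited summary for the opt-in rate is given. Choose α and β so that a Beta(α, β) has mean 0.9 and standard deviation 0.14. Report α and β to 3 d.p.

First σ² = 0.0196. Setting α = μn, β = (1−μ)n with n = α+β,
μ(1−μ)/(n+1) = 0.0196 ⇒ n+1 = 0.09/0.0196 = 4.5918 ⇒ n = 3.5918.
Hence α = 0.9×3.5918 = 3.233, β = 0.1×3.5918 = 0.359.

α = 3.233, β = 0.359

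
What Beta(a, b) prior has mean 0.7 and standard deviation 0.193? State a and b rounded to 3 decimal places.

a = 3.246, b = 1.391

First σ² = 0.037249. Setting a = μn, b = (1−μ)n with n = a+b,
μ(1−μ)/(n+1) = 0.037249 ⇒ n+1 = 0.21/0.037249 = 5.6377 ⇒ n = 4.6377.
Hence a = 0.7×4.6377 = 3.246, b = 0.3×4.6377 = 1.391.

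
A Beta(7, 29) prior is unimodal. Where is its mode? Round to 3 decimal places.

The density x^(α−1)(1−x)^(β−1) is maximised at (α−1)/(α+β−2) = 6/34 = 0.176.

0.176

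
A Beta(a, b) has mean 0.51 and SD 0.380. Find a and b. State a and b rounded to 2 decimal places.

a = 0.37, b = 0.36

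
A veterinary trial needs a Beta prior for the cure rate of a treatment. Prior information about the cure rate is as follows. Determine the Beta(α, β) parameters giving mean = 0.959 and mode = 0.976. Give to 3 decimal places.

α = 53.704, β = 2.296

Let s = α+β. Mean gives α = μs = 0.959s; mode gives (α−1)/(s−2) = 0.976.
Substituting: 0.959s − 1 = 0.976(s−2) = 0.976s − 1.952, so -0.017s = -0.952 and s = 56.0000.
Then α = 0.959×56.0000 = 53.704 and β = s−α = 2.296.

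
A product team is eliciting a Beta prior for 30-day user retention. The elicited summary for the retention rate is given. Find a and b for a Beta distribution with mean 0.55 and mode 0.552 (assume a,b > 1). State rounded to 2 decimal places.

Let s = a+b. Mean gives a = μs = 0.55s; mode gives (a−1)/(s−2) = 0.552.
Substituting: 0.55s − 1 = 0.552(s−2) = 0.552s − 1.104, so -0.002s = -0.104 and s = 52.0000.
Then a = 0.55×52.0000 = 28.60 and b = s−a = 23.40.

a = 28.60, b = 23.40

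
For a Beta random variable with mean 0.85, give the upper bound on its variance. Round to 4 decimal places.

For fixed mean μ the Beta variance is μ(1−μ)/(α+β+1), increasing as α+β decreases.
Its least upper bound (not attained) is μ(1−μ) = 0.85·0.15 = 0.1275.

0.1275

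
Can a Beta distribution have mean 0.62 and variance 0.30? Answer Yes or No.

No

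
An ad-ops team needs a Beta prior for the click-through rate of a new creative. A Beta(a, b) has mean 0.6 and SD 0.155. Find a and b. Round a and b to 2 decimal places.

Variance = 0.155² = 0.024025. The moment-matching identity a+b = μ(1−μ)/Var − 1 gives
a+b = 0.24/0.024025 − 1 = 8.9896, so a = μ·8.9896 = 5.39 and b = (1−μ)·8.9896 = 3.60.

a = 5.39, b = 3.60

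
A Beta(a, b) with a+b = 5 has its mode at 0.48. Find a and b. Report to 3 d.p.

a = 2.440, b = 2.560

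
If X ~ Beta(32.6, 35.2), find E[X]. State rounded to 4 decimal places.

E[X] = α/(α+β) = 32.6/67.8 = 0.4808.

0.4808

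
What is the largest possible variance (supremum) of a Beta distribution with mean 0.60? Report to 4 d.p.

0.2400

Var = μ(1−μ)/(α+β+1), which approaches μ(1−μ) as α+β → 0.
So the supremum is μ(1−μ) = 0.60×0.40 = 0.2400.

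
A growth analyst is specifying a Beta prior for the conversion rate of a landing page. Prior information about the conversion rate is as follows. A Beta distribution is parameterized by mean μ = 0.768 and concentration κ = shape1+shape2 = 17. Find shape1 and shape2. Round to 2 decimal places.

Split κ in proportion μ : (1−μ): shape1 = 0.768·17 = 13.06, shape2 = 17 − 13.06 = 3.94.

shape1 = 13.06, shape2 = 3.94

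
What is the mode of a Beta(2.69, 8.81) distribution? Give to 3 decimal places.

0.178

With α,β > 1, mode = (α−1)/(α+β−2) = 1.69/9.50 = 0.178.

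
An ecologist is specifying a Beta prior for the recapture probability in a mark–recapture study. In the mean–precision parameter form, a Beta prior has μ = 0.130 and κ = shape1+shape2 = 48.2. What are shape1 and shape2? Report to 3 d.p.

shape1 = μκ = 0.130×48.2 = 6.266 and shape2 = (1−μ)κ = 0.870×48.2 = 41.934.

shape1 = 6.266, shape2 = 41.934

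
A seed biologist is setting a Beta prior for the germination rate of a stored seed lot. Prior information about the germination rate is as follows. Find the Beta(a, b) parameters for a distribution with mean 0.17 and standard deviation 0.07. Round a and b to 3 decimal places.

a = 4.725, b = 23.071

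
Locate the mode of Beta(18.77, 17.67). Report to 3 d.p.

0.516

With α,β > 1, mode = (α−1)/(α+β−2) = 17.77/34.44 = 0.516.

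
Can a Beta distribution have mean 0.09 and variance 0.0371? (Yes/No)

Yes

A Beta with mean μ has variance μ(1−μ)/(α+β+1) < μ(1−μ).
Here μ(1−μ) = 0.09×0.91 = 0.0819, and 0.0371 < 0.0819.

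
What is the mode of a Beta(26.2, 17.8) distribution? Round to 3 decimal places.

0.600

With α,β > 1, mode = (α−1)/(α+β−2) = 25.2/42.0 = 0.600.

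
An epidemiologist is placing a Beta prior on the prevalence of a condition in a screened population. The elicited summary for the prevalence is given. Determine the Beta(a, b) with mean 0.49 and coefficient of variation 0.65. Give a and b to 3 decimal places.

a = 0.717, b = 0.746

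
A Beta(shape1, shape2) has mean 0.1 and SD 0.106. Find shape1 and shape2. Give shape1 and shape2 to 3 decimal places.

First σ² = 0.011236. Setting shape1 = μn, shape2 = (1−μ)n with n = shape1+shape2,
μ(1−μ)/(n+1) = 0.011236 ⇒ n+1 = 0.09/0.011236 = 8.0100 ⇒ n = 7.0100.
Hence shape1 = 0.1×7.0100 = 0.701, shape2 = 0.9×7.0100 = 6.309.

shape1 = 0.701, shape2 = 6.309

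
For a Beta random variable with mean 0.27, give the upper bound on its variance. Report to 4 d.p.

0.1971

For fixed mean μ the Beta variance is μ(1−μ)/(α+β+1), increasing as α+β decreases.
Its least upper bound (not attained) is μ(1−μ) = 0.27·0.73 = 0.1971.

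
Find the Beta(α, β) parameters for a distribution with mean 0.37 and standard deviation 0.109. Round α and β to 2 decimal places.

Variance = 0.109² = 0.011881. The moment-matching identity α+β = μ(1−μ)/Var − 1 gives
α+β = 0.2331/0.011881 − 1 = 18.6196, so α = μ·18.6196 = 6.89 and β = (1−μ)·18.6196 = 11.73.

α = 6.89, β = 11.73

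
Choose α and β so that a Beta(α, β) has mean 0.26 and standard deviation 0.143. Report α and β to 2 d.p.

α = 2.19, β = 6.22

Variance = 0.143² = 0.020449. The moment-matching identity α+β = μ(1−μ)/Var − 1 gives
α+β = 0.1924/0.020449 − 1 = 8.4088, so α = μ·8.4088 = 2.19 and β = (1−μ)·8.4088 = 6.22.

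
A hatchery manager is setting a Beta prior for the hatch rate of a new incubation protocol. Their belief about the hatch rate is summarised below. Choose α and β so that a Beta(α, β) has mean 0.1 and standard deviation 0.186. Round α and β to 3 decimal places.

α = 0.160, β = 1.441

σ² = 0.186² = 0.034596.
With s = α+β, Var = μ(1−μ)/(s+1), so s+1 = (0.1×0.9)/0.034596 = 2.6015 and s = 1.6015.
α = μs = 0.160, β = (1−μ)s = 1.441.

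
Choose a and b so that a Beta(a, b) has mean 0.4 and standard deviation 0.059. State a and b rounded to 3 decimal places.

a = 27.178, b = 40.767

First σ² = 0.003481. Setting a = μn, b = (1−μ)n with n = a+b,
μ(1−μ)/(n+1) = 0.003481 ⇒ n+1 = 0.24/0.003481 = 68.9457 ⇒ n = 67.9457.
Hence a = 0.4×67.9457 = 27.178, b = 0.6×67.9457 = 40.767.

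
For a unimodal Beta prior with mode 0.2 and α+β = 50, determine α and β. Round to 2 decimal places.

α = 10.60, β = 39.40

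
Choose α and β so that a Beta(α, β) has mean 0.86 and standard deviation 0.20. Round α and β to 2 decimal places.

α = 1.73, β = 0.28

σ² = 0.20² = 0.0400.
With s = α+β, Var = μ(1−μ)/(s+1), so s+1 = (0.86×0.14)/0.0400 = 3.0100 and s = 2.0100.
α = μs = 1.73, β = (1−μ)s = 0.28.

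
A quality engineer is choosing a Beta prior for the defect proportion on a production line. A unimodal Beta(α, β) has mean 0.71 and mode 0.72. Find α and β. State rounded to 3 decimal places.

α = 31.240, β = 12.760

Let s = α+β. Mean gives α = μs = 0.71s; mode gives (α−1)/(s−2) = 0.72.
Substituting: 0.71s − 1 = 0.72(s−2) = 0.72s − 1.44, so -0.01s = -0.44 and s = 44.0000.
Then α = 0.71×44.0000 = 31.240 and β = s−α = 12.760.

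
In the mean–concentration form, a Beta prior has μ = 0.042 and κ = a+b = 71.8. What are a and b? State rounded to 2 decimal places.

Split κ in proportion μ : (1−μ): a = 0.042·71.8 = 3.02, b = 71.8 − 3.02 = 68.78.

a = 3.02, b = 68.78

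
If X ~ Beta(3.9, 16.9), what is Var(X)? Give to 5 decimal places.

0.00699

α+β = 20.8 and αβ = 65.91, so Var = αβ/[(α+β)²(α+β+1)] = 65.91/9431.552 = 0.00699.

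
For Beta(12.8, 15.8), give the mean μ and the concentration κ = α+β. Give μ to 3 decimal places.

μ = 0.448, κ = 28.6

κ = α+β = 12.8+15.8 = 28.6; μ = α/κ = 12.8/28.6 = 0.448.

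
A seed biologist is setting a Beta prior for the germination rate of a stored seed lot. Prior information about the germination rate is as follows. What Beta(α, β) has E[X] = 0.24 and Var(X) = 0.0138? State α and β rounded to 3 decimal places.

By moment matching, α+β = μ(1−μ)/σ² − 1 = (0.24·0.76)/0.0138 − 1 = 13.2174 − 1 = 12.2174.
Since α/(α+β) = μ, α = 0.24·12.2174 = 2.932 and β = 0.76·12.2174 = 9.285.

α = 2.932, β = 9.285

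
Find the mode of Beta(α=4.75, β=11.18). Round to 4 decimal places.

With α,β > 1, mode = (α−1)/(α+β−2) = 3.75/13.93 = 0.2692.

0.2692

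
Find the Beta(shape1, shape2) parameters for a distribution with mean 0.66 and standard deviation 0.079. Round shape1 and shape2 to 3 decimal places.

shape1 = 23.071, shape2 = 11.885

First σ² = 0.006241. Setting shape1 = μn, shape2 = (1−μ)n with n = shape1+shape2,
μ(1−μ)/(n+1) = 0.006241 ⇒ n+1 = 0.2244/0.006241 = 35.9558 ⇒ n = 34.9558.
Hence shape1 = 0.66×34.9558 = 23.071, shape2 = 0.34×34.9558 = 11.885.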